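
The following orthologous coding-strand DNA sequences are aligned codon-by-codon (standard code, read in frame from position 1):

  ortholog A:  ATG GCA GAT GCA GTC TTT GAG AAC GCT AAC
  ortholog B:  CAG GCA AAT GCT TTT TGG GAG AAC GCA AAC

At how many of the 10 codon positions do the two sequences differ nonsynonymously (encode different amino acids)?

4

Codon 1: ATG Met / CAG Gln — nonsynonymous.
Codon 2: GCA Ala / GCA Ala — identical.
Codon 3: GAT Asp / AAT Asn — nonsynonymous.
Codon 4: GCA Ala / GCT Ala — synonymous.
Codon 5: GTC Val / TTT Phe — nonsynonymous.
Codon 6: TTT Phe / TGG Trp — nonsynonymous.
Codon 7: GAG Glu / GAG Glu — identical.
Codon 8: AAC Asn / AAC Asn — identical.
Codon 9: GCT Ala / GCA Ala — synonymous.
Codon 10: AAC Asn / AAC Asn — identical.
Nonsynonymous differences: 4.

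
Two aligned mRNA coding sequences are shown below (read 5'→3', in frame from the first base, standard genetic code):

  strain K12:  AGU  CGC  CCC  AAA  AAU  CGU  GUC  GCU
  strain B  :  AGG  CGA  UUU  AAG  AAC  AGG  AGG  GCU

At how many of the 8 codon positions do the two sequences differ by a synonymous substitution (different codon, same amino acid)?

4

Codon 1: AGU Ser / AGG Arg — nonsynonymous.
Codon 2: CGC Arg / CGA Arg — synonymous.
Codon 3: CCC Pro / UUU Phe — nonsynonymous.
Codon 4: AAA Lys / AAG Lys — synonymous.
Codon 5: AAU Asn / AAC Asn — synonymous.
Codon 6: CGU Arg / AGG Arg — synonymous.
Codon 7: GUC Val / AGG Arg — nonsynonymous.
Codon 8: GCU Ala / GCU Ala — identical.
Synonymous differences: 4.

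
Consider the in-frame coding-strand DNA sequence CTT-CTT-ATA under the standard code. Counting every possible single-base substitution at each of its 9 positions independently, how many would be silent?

Codon 1 (CTT, Leu): 3 synonymous substitutions.
Codon 2 (CTT, Leu): 3 synonymous substitutions.
Codon 3 (ATA, Ile): 2 synonymous substitutions.
Total: 3 + 3 + 2 = 8.

8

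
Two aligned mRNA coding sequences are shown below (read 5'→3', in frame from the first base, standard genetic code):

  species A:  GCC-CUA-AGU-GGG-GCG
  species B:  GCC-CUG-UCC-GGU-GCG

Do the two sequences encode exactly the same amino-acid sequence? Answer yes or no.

Codon 1: GCC Ala / GCC Ala — identical.
Codon 2: CUA Leu / CUG Leu — synonymous.
Codon 3: AGU Ser / UCC Ser — synonymous.
Codon 4: GGG Gly / GGU Gly — synonymous.
Codon 5: GCG Ala / GCG Ala — identical.
Nonsynonymous differences: 0 → same protein.

yes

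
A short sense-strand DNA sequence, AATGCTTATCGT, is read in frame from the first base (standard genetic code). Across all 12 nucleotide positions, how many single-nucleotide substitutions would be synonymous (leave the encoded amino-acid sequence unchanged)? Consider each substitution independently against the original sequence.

Codon 1 (AAT, Asn): 1 synonymous substitution.
Codon 2 (GCT, Ala): 3 synonymous substitutions.
Codon 3 (TAT, Tyr): 1 synonymous substitution.
Codon 4 (CGT, Arg): 3 synonymous substitutions.
Total: 1 + 3 + 1 + 3 = 8.

8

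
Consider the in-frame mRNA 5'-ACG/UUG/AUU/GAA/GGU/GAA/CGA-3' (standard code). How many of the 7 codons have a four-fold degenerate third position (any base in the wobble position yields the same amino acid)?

3

Codon 1 ACG (Thr): third position 4-fold.
Codon 2 UUG (Leu): third position 2-fold.
Codon 3 AUU (Ile): third position 3-fold.
Codon 4 GAA (Glu): third position 2-fold.
Codon 5 GGU (Gly): third position 4-fold.
Codon 6 GAA (Glu): third position 2-fold.
Codon 7 CGA (Arg): third position 4-fold.
Four-fold degenerate third positions: 3.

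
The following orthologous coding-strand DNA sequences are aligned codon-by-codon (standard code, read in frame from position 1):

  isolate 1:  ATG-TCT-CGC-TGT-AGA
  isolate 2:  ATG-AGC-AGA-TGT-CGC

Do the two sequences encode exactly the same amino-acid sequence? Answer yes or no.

yes

Codon 1: ATG Met / ATG Met — identical.
Codon 2: TCT Ser / AGC Ser — synonymous.
Codon 3: CGC Arg / AGA Arg — synonymous.
Codon 4: TGT Cys / TGT Cys — identical.
Codon 5: AGA Arg / CGC Arg — synonymous.
Nonsynonymous differences: 0 → same protein.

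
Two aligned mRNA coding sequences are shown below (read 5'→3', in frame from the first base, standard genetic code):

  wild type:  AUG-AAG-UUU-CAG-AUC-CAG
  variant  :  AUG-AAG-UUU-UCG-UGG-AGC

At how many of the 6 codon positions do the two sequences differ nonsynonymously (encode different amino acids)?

Codon 1: AUG Met / AUG Met — identical.
Codon 2: AAG Lys / AAG Lys — identical.
Codon 3: UUU Phe / UUU Phe — identical.
Codon 4: CAG Gln / UCG Ser — nonsynonymous.
Codon 5: AUC Ile / UGG Trp — nonsynonymous.
Codon 6: CAG Gln / AGC Ser — nonsynonymous.
Nonsynonymous differences: 3.

3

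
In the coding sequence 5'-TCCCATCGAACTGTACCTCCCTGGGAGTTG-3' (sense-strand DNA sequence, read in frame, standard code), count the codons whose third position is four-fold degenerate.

6

Codon 1 TCC (Ser): third position 4-fold.
Codon 2 CAT (His): third position 2-fold.
Codon 3 CGA (Arg): third position 4-fold.
Codon 4 ACT (Thr): third position 4-fold.
Codon 5 GTA (Val): third position 4-fold.
Codon 6 CCT (Pro): third position 4-fold.
Codon 7 CCC (Pro): third position 4-fold.
Codon 8 TGG (Trp): third position 1-fold.
Codon 9 GAG (Glu): third position 2-fold.
Codon 10 TTG (Leu): third position 2-fold.
Four-fold degenerate third positions: 6.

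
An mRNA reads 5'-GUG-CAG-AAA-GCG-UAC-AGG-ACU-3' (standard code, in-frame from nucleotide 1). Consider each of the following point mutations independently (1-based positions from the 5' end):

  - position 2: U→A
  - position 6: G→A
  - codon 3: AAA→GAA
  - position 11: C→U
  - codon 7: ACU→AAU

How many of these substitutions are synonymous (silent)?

Codon 1: GUG (Val) → GAG (Glu) — missense.
Codon 2: CAG (Gln) → CAA (Gln) — synonymous.
Codon 3: AAA (Lys) → GAA (Glu) — missense.
Codon 4: GCG (Ala) → GUG (Val) — missense.
Codon 7: ACU (Thr) → AAU (Asn) — missense.
Synonymous: 1 of 5.

1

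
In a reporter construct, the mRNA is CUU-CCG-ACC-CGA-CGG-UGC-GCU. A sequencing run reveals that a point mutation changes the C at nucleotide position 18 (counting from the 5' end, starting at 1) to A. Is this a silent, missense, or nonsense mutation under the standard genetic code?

Position 18 falls in codon 6: UGC → Cys.
After the substitution the codon is UGA → Stop.
The new codon is a stop codon, so this is a nonsense mutation.

nonsense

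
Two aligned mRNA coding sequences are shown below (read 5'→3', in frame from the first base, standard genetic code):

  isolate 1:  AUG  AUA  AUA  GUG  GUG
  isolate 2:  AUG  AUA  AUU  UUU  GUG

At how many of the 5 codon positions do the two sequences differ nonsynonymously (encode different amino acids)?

Codon 1: AUG Met / AUG Met — identical.
Codon 2: AUA Ile / AUA Ile — identical.
Codon 3: AUA Ile / AUU Ile — synonymous.
Codon 4: GUG Val / UUU Phe — nonsynonymous.
Codon 5: GUG Val / GUG Val — identical.
Nonsynonymous differences: 1.

1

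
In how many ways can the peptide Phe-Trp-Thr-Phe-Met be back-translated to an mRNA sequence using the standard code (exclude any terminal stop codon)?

16

Phe: 2 codons.
Trp: 1 codon.
Thr: 4 codons.
Phe: 2 codons.
Met: 1 codon.
2 × 1 × 4 × 2 × 1 = 16.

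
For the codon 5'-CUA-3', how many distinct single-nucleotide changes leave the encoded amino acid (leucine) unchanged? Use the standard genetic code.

4

Position 1: UUA → 1 synonymous.
Position 2: none → 0 synonymous.
Position 3: CUU, CUC, CUG → 3 synonymous.
Total: 1 + 0 + 3 = 4.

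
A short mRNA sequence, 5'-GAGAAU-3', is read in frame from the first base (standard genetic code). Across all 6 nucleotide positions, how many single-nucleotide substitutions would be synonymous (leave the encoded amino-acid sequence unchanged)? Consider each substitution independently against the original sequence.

Codon 1 (GAG, Glu): 1 synonymous substitution.
Codon 2 (AAU, Asn): 1 synonymous substitution.
Total: 1 + 1 = 2.

2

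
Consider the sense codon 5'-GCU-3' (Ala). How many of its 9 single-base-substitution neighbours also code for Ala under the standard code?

3

Position 1: none → 0 synonymous.
Position 2: none → 0 synonymous.
Position 3: GCC, GCA, GCG → 3 synonymous.
Total: 0 + 0 + 3 = 3.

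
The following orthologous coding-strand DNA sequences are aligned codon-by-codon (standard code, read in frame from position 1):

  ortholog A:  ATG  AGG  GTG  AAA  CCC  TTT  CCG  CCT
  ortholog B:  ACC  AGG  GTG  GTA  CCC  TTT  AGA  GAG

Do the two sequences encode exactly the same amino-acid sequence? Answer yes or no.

Codon 1: ATG Met / ACC Thr — nonsynonymous.
Codon 2: AGG Arg / AGG Arg — identical.
Codon 3: GTG Val / GTG Val — identical.
Codon 4: AAA Lys / GTA Val — nonsynonymous.
Codon 5: CCC Pro / CCC Pro — identical.
Codon 6: TTT Phe / TTT Phe — identical.
Codon 7: CCG Pro / AGA Arg — nonsynonymous.
Codon 8: CCT Pro / GAG Glu — nonsynonymous.
Nonsynonymous differences: 4 → different protein.

no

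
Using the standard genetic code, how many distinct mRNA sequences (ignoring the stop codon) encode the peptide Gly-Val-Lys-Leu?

192

Gly: 4 codons.
Val: 4 codons.
Lys: 2 codons.
Leu: 6 codons.
4 × 4 × 2 × 6 = 192.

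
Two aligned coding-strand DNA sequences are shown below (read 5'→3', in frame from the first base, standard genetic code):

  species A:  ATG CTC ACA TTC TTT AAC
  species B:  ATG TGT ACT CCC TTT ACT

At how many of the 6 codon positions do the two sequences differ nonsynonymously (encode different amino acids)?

3

Codon 1: ATG Met / ATG Met — identical.
Codon 2: CTC Leu / TGT Cys — nonsynonymous.
Codon 3: ACA Thr / ACT Thr — synonymous.
Codon 4: TTC Phe / CCC Pro — nonsynonymous.
Codon 5: TTT Phe / TTT Phe — identical.
Codon 6: AAC Asn / ACT Thr — nonsynonymous.
Nonsynonymous differences: 3.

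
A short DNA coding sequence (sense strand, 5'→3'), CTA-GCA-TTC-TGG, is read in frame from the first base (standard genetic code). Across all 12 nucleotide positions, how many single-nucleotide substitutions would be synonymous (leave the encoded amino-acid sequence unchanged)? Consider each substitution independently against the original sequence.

8

Codon 1 (CTA, Leu): 4 synonymous substitutions.
Codon 2 (GCA, Ala): 3 synonymous substitutions.
Codon 3 (TTC, Phe): 1 synonymous substitution.
Codon 4 (TGG, Trp): 0 synonymous substitutions.
Total: 4 + 3 + 1 + 0 = 8.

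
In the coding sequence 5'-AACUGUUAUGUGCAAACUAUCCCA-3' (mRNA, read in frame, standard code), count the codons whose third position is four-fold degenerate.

3

Codon 1 AAC (Asn): third position 2-fold.
Codon 2 UGU (Cys): third position 2-fold.
Codon 3 UAU (Tyr): third position 2-fold.
Codon 4 GUG (Val): third position 4-fold.
Codon 5 CAA (Gln): third position 2-fold.
Codon 6 ACU (Thr): third position 4-fold.
Codon 7 AUC (Ile): third position 3-fold.
Codon 8 CCA (Pro): third position 4-fold.
Four-fold degenerate third positions: 3.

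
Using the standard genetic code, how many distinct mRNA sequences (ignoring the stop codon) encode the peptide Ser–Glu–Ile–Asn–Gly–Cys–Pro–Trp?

Ser: 6 codons.
Glu: 2 codons.
Ile: 3 codons.
Asn: 2 codons.
Gly: 4 codons.
Cys: 2 codons.
Pro: 4 codons.
Trp: 1 codon.
6 × 2 × 3 × 2 × 4 × 2 × 4 × 1 = 2304.

2304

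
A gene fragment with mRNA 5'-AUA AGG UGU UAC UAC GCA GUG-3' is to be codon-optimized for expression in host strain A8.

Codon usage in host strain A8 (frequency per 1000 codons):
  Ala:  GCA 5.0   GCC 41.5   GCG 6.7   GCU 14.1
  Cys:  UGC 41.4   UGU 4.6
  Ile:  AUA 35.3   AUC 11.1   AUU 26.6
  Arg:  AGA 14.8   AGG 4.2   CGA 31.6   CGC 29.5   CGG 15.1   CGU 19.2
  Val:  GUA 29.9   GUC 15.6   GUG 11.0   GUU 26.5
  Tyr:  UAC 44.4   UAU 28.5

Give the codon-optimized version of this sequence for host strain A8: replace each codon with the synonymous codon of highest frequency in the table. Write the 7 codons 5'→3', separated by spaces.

AUA CGA UGC UAC UAC GCC GUA

Codon 1 (Ile): best is AUA at 35.3.
Codon 2 (Arg): best is CGA at 31.6.
Codon 3 (Cys): best is UGC at 41.4.
Codon 4 (Tyr): best is UAC at 44.4.
Codon 5 (Tyr): best is UAC at 44.4.
Codon 6 (Ala): best is GCC at 41.5.
Codon 7 (Val): best is GUA at 29.9.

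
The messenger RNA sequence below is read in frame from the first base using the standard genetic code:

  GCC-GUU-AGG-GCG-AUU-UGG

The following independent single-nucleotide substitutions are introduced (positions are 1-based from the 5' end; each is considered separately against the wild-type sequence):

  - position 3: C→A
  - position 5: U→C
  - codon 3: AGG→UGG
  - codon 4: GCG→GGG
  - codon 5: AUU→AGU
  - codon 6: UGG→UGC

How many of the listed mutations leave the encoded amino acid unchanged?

Codon 1: GCC (Ala) → GCA (Ala) — synonymous.
Codon 2: GUU (Val) → GCU (Ala) — missense.
Codon 3: AGG (Arg) → UGG (Trp) — missense.
Codon 4: GCG (Ala) → GGG (Gly) — missense.
Codon 5: AUU (Ile) → AGU (Ser) — missense.
Codon 6: UGG (Trp) → UGC (Cys) — missense.
Synonymous: 1 of 6.

1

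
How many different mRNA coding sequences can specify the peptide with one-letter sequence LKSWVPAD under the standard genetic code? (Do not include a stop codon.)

Leu: 6 codons.
Lys: 2 codons.
Ser: 6 codons.
Trp: 1 codon.
Val: 4 codons.
Pro: 4 codons.
Ala: 4 codons.
Asp: 2 codons.
6 × 2 × 6 × 1 × 4 × 4 × 4 × 2 = 9216.

9216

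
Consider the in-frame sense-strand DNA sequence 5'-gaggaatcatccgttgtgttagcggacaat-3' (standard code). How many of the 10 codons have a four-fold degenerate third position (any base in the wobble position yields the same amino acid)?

5

Codon 1 GAG (Glu): third position 2-fold.
Codon 2 GAA (Glu): third position 2-fold.
Codon 3 TCA (Ser): third position 4-fold.
Codon 4 TCC (Ser): third position 4-fold.
Codon 5 GTT (Val): third position 4-fold.
Codon 6 GTG (Val): third position 4-fold.
Codon 7 TTA (Leu): third position 2-fold.
Codon 8 GCG (Ala): third position 4-fold.
Codon 9 GAC (Asp): third position 2-fold.
Codon 10 AAT (Asn): third position 2-fold.
Four-fold degenerate third positions: 5.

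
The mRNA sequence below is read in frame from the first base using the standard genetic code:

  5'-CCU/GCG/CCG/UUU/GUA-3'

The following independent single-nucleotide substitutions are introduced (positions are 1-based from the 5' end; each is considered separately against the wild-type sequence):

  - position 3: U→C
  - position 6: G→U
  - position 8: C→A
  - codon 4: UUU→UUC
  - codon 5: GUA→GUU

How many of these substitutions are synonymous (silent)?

Codon 1: CCU (Pro) → CCC (Pro) — synonymous.
Codon 2: GCG (Ala) → GCU (Ala) — synonymous.
Codon 3: CCG (Pro) → CAG (Gln) — missense.
Codon 4: UUU (Phe) → UUC (Phe) — synonymous.
Codon 5: GUA (Val) → GUU (Val) — synonymous.
Synonymous: 4 of 5.

4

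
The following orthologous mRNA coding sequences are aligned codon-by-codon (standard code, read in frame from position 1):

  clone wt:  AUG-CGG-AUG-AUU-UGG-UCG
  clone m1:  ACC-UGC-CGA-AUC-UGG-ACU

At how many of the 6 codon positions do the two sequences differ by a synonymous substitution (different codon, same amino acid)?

Codon 1: AUG Met / ACC Thr — nonsynonymous.
Codon 2: CGG Arg / UGC Cys — nonsynonymous.
Codon 3: AUG Met / CGA Arg — nonsynonymous.
Codon 4: AUU Ile / AUC Ile — synonymous.
Codon 5: UGG Trp / UGG Trp — identical.
Codon 6: UCG Ser / ACU Thr — nonsynonymous.
Synonymous differences: 1.

1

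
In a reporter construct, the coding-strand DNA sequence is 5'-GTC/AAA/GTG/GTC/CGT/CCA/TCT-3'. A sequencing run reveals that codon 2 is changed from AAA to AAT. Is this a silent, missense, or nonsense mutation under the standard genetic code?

Position 6 falls in codon 2: AAA → Lys.
After the substitution the codon is AAT → Asn.
Lys ≠ Asn, so this is a missense mutation.

missense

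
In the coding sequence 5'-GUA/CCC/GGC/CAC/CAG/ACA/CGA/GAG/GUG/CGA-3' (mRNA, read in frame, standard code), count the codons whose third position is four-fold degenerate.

7

Codon 1 GUA (Val): third position 4-fold.
Codon 2 CCC (Pro): third position 4-fold.
Codon 3 GGC (Gly): third position 4-fold.
Codon 4 CAC (His): third position 2-fold.
Codon 5 CAG (Gln): third position 2-fold.
Codon 6 ACA (Thr): third position 4-fold.
Codon 7 CGA (Arg): third position 4-fold.
Codon 8 GAG (Glu): third position 2-fold.
Codon 9 GUG (Val): third position 4-fold.
Codon 10 CGA (Arg): third position 4-fold.
Four-fold degenerate third positions: 7.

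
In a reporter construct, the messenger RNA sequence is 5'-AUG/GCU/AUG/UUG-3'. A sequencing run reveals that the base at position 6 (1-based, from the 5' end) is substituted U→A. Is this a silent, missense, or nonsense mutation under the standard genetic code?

silent

Position 6 falls in codon 2: GCU → Ala.
After the substitution the codon is GCA → Ala.
Both encode Ala, so the change is synonymous.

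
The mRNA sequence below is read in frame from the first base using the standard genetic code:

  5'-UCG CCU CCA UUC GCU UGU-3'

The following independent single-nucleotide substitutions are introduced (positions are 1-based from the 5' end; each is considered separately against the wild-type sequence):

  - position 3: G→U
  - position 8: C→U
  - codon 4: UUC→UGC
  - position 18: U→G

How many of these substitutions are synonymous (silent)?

Codon 1: UCG (Ser) → UCU (Ser) — synonymous.
Codon 3: CCA (Pro) → CUA (Leu) — missense.
Codon 4: UUC (Phe) → UGC (Cys) — missense.
Codon 6: UGU (Cys) → UGG (Trp) — missense.
Synonymous: 1 of 4.

1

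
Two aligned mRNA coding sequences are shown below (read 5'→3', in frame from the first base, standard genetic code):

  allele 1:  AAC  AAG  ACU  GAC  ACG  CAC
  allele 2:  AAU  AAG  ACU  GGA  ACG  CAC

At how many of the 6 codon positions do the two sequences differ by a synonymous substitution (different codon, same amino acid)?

1

Codon 1: AAC Asn / AAU Asn — synonymous.
Codon 2: AAG Lys / AAG Lys — identical.
Codon 3: ACU Thr / ACU Thr — identical.
Codon 4: GAC Asp / GGA Gly — nonsynonymous.
Codon 5: ACG Thr / ACG Thr — identical.
Codon 6: CAC His / CAC His — identical.
Synonymous differences: 1.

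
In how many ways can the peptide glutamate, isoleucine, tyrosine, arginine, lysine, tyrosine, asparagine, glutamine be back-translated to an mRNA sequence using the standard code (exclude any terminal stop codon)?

1152

Glu: 2 codons.
Ile: 3 codons.
Tyr: 2 codons.
Arg: 6 codons.
Lys: 2 codons.
Tyr: 2 codons.
Asn: 2 codons.
Gln: 2 codons.
2 × 3 × 2 × 6 × 2 × 2 × 2 × 2 = 1152.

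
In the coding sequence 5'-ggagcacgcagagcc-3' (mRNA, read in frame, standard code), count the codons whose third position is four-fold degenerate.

Codon 1 GGA (Gly): third position 4-fold.
Codon 2 GCA (Ala): third position 4-fold.
Codon 3 CGC (Arg): third position 4-fold.
Codon 4 AGA (Arg): third position 2-fold.
Codon 5 GCC (Ala): third position 4-fold.
Four-fold degenerate third positions: 4.

4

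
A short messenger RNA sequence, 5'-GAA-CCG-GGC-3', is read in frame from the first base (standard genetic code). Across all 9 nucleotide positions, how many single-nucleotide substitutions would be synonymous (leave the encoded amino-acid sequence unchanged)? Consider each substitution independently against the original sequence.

Codon 1 (GAA, Glu): 1 synonymous substitution.
Codon 2 (CCG, Pro): 3 synonymous substitutions.
Codon 3 (GGC, Gly): 3 synonymous substitutions.
Total: 1 + 3 + 3 = 7.

7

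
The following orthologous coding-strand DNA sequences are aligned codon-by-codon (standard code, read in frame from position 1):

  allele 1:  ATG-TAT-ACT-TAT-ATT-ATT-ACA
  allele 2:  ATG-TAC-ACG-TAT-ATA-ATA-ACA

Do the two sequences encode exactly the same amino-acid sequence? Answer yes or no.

yes

Codon 1: ATG Met / ATG Met — identical.
Codon 2: TAT Tyr / TAC Tyr — synonymous.
Codon 3: ACT Thr / ACG Thr — synonymous.
Codon 4: TAT Tyr / TAT Tyr — identical.
Codon 5: ATT Ile / ATA Ile — synonymous.
Codon 6: ATT Ile / ATA Ile — synonymous.
Codon 7: ACA Thr / ACA Thr — identical.
Nonsynonymous differences: 0 → same protein.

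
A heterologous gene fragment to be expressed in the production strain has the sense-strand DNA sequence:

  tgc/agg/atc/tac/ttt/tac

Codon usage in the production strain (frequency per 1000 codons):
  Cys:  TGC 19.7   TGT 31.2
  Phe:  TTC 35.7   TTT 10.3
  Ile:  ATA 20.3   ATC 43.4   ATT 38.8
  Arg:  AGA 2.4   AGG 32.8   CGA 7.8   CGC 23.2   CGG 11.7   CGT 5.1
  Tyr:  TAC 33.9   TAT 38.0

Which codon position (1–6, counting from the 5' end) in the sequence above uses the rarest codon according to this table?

Codon 1 TGC (Cys): 19.7 per 1000.
Codon 2 AGG (Arg): 32.8 per 1000.
Codon 3 ATC (Ile): 43.4 per 1000.
Codon 4 TAC (Tyr): 33.9 per 1000.
Codon 5 TTT (Phe): 10.3 per 1000.
Codon 6 TAC (Tyr): 33.9 per 1000.
Lowest frequency is 10.3 at codon 5.

5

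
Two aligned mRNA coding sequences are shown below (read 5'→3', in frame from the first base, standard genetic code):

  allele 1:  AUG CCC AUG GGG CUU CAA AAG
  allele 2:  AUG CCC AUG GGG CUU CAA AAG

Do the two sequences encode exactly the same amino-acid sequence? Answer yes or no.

yes

Codon 1: AUG Met / AUG Met — identical.
Codon 2: CCC Pro / CCC Pro — identical.
Codon 3: AUG Met / AUG Met — identical.
Codon 4: GGG Gly / GGG Gly — identical.
Codon 5: CUU Leu / CUU Leu — identical.
Codon 6: CAA Gln / CAA Gln — identical.
Codon 7: AAG Lys / AAG Lys — identical.
Nonsynonymous differences: 0 → same protein.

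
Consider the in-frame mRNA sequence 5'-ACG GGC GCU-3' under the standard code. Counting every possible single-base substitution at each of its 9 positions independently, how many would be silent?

9

Codon 1 (ACG, Thr): 3 synonymous substitutions.
Codon 2 (GGC, Gly): 3 synonymous substitutions.
Codon 3 (GCU, Ala): 3 synonymous substitutions.
Total: 3 + 3 + 3 = 9.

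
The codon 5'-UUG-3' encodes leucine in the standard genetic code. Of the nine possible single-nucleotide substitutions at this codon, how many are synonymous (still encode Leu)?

Position 1: CUG → 1 synonymous.
Position 2: none → 0 synonymous.
Position 3: UUA → 1 synonymous.
Total: 1 + 0 + 1 = 2.

2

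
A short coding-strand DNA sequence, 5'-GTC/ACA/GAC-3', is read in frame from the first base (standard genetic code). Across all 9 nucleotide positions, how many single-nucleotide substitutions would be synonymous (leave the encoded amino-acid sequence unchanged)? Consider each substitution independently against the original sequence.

7

Codon 1 (GTC, Val): 3 synonymous substitutions.
Codon 2 (ACA, Thr): 3 synonymous substitutions.
Codon 3 (GAC, Asp): 1 synonymous substitution.
Total: 3 + 3 + 1 = 7.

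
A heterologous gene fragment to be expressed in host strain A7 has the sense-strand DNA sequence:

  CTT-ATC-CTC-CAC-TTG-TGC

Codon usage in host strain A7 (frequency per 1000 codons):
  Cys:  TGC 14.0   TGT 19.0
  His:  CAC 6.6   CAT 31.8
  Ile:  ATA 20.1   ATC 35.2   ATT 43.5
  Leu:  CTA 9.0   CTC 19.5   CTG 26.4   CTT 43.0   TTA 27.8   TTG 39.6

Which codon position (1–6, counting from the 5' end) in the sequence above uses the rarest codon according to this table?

Codon 1 CTT (Leu): 43.0 per 1000.
Codon 2 ATC (Ile): 35.2 per 1000.
Codon 3 CTC (Leu): 19.5 per 1000.
Codon 4 CAC (His): 6.6 per 1000.
Codon 5 TTG (Leu): 39.6 per 1000.
Codon 6 TGC (Cys): 14.0 per 1000.
Lowest frequency is 6.6 at codon 4.

4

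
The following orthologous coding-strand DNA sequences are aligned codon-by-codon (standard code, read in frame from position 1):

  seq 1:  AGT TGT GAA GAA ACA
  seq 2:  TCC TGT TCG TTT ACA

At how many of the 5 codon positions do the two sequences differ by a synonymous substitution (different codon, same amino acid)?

1

Codon 1: AGT Ser / TCC Ser — synonymous.
Codon 2: TGT Cys / TGT Cys — identical.
Codon 3: GAA Glu / TCG Ser — nonsynonymous.
Codon 4: GAA Glu / TTT Phe — nonsynonymous.
Codon 5: ACA Thr / ACA Thr — identical.
Synonymous differences: 1.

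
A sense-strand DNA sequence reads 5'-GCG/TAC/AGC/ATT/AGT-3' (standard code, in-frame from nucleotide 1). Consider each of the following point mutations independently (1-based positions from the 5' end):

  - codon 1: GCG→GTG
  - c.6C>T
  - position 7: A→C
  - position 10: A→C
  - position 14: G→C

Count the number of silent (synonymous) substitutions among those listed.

1

Codon 1: GCG (Ala) → GTG (Val) — missense.
Codon 2: TAC (Tyr) → TAT (Tyr) — synonymous.
Codon 3: AGC (Ser) → CGC (Arg) — missense.
Codon 4: ATT (Ile) → CTT (Leu) — missense.
Codon 5: AGT (Ser) → ACT (Thr) — missense.
Synonymous: 1 of 5.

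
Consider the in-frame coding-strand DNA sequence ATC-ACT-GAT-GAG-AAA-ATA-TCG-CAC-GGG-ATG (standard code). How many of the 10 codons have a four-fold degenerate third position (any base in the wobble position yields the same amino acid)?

3

Codon 1 ATC (Ile): third position 3-fold.
Codon 2 ACT (Thr): third position 4-fold.
Codon 3 GAT (Asp): third position 2-fold.
Codon 4 GAG (Glu): third position 2-fold.
Codon 5 AAA (Lys): third position 2-fold.
Codon 6 ATA (Ile): third position 3-fold.
Codon 7 TCG (Ser): third position 4-fold.
Codon 8 CAC (His): third position 2-fold.
Codon 9 GGG (Gly): third position 4-fold.
Codon 10 ATG (Met): third position 1-fold.
Four-fold degenerate third positions: 3.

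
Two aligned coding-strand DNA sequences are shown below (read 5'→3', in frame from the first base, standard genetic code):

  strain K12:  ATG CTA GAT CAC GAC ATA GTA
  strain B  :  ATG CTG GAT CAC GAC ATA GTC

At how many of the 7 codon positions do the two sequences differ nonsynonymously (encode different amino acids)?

0

Codon 1: ATG Met / ATG Met — identical.
Codon 2: CTA Leu / CTG Leu — synonymous.
Codon 3: GAT Asp / GAT Asp — identical.
Codon 4: CAC His / CAC His — identical.
Codon 5: GAC Asp / GAC Asp — identical.
Codon 6: ATA Ile / ATA Ile — identical.
Codon 7: GTA Val / GTC Val — synonymous.
Nonsynonymous differences: 0.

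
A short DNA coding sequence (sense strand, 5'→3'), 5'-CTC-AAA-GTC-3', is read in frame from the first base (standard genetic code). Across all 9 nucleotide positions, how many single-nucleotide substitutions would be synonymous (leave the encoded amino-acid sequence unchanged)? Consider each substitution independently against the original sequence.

Codon 1 (CTC, Leu): 3 synonymous substitutions.
Codon 2 (AAA, Lys): 1 synonymous substitution.
Codon 3 (GTC, Val): 3 synonymous substitutions.
Total: 3 + 1 + 3 = 7.

7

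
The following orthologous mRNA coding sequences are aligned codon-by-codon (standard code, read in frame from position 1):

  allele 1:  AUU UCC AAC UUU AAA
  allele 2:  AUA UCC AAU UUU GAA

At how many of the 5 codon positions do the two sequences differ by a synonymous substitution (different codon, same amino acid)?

Codon 1: AUU Ile / AUA Ile — synonymous.
Codon 2: UCC Ser / UCC Ser — identical.
Codon 3: AAC Asn / AAU Asn — synonymous.
Codon 4: UUU Phe / UUU Phe — identical.
Codon 5: AAA Lys / GAA Glu — nonsynonymous.
Synonymous differences: 2.

2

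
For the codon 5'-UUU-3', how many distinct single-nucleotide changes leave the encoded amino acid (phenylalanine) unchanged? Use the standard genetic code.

1

Position 1: none → 0 synonymous.
Position 2: none → 0 synonymous.
Position 3: UUC → 1 synonymous.
Total: 0 + 0 + 1 = 1.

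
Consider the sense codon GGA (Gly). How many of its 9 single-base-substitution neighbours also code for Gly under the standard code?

3

Position 1: none → 0 synonymous.
Position 2: none → 0 synonymous.
Position 3: GGU, GGC, GGG → 3 synonymous.
Total: 0 + 0 + 3 = 3.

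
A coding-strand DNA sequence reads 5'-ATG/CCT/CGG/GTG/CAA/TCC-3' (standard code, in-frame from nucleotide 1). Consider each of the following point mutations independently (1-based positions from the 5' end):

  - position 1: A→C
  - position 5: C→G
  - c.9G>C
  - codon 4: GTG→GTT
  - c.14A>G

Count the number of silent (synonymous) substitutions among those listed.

Codon 1: ATG (Met) → CTG (Leu) — missense.
Codon 2: CCT (Pro) → CGT (Arg) — missense.
Codon 3: CGG (Arg) → CGC (Arg) — synonymous.
Codon 4: GTG (Val) → GTT (Val) — synonymous.
Codon 5: CAA (Gln) → CGA (Arg) — missense.
Synonymous: 2 of 5.

2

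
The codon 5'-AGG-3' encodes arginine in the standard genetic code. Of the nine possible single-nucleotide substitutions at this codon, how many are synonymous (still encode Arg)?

Position 1: CGG → 1 synonymous.
Position 2: none → 0 synonymous.
Position 3: AGA → 1 synonymous.
Total: 1 + 0 + 1 = 2.

2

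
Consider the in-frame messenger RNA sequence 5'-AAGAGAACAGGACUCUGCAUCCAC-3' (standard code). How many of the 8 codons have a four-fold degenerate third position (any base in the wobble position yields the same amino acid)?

Codon 1 AAG (Lys): third position 2-fold.
Codon 2 AGA (Arg): third position 2-fold.
Codon 3 ACA (Thr): third position 4-fold.
Codon 4 GGA (Gly): third position 4-fold.
Codon 5 CUC (Leu): third position 4-fold.
Codon 6 UGC (Cys): third position 2-fold.
Codon 7 AUC (Ile): third position 3-fold.
Codon 8 CAC (His): third position 2-fold.
Four-fold degenerate third positions: 3.

3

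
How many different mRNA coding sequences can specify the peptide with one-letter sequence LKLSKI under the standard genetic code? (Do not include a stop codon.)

Leu: 6 codons.
Lys: 2 codons.
Leu: 6 codons.
Ser: 6 codons.
Lys: 2 codons.
Ile: 3 codons.
6 × 2 × 6 × 6 × 2 × 3 = 2592.

2592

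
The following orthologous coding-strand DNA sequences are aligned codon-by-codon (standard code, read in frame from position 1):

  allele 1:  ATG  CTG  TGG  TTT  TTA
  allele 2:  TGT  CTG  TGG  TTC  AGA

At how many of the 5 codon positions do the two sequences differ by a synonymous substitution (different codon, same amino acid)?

1

Codon 1: ATG Met / TGT Cys — nonsynonymous.
Codon 2: CTG Leu / CTG Leu — identical.
Codon 3: TGG Trp / TGG Trp — identical.
Codon 4: TTT Phe / TTC Phe — synonymous.
Codon 5: TTA Leu / AGA Arg — nonsynonymous.
Synonymous differences: 1.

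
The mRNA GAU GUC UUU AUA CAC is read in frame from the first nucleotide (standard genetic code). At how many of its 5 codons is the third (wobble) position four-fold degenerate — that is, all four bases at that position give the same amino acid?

1

Codon 1 GAU (Asp): third position 2-fold.
Codon 2 GUC (Val): third position 4-fold.
Codon 3 UUU (Phe): third position 2-fold.
Codon 4 AUA (Ile): third position 3-fold.
Codon 5 CAC (His): third position 2-fold.
Four-fold degenerate third positions: 1.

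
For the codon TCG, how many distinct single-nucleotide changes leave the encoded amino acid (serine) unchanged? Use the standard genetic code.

Position 1: none → 0 synonymous.
Position 2: none → 0 synonymous.
Position 3: TCT, TCC, TCA → 3 synonymous.
Total: 0 + 0 + 3 = 3.

3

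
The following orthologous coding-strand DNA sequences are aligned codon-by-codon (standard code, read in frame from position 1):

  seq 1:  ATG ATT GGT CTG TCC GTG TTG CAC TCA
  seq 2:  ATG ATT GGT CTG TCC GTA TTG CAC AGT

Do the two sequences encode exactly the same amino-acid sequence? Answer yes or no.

yes

Codon 1: ATG Met / ATG Met — identical.
Codon 2: ATT Ile / ATT Ile — identical.
Codon 3: GGT Gly / GGT Gly — identical.
Codon 4: CTG Leu / CTG Leu — identical.
Codon 5: TCC Ser / TCC Ser — identical.
Codon 6: GTG Val / GTA Val — synonymous.
Codon 7: TTG Leu / TTG Leu — identical.
Codon 8: CAC His / CAC His — identical.
Codon 9: TCA Ser / AGT Ser — synonymous.
Nonsynonymous differences: 0 → same protein.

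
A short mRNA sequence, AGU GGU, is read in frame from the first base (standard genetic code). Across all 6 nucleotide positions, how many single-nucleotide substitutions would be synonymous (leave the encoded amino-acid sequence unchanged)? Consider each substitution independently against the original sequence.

Codon 1 (AGU, Ser): 1 synonymous substitution.
Codon 2 (GGU, Gly): 3 synonymous substitutions.
Total: 1 + 3 = 4.

4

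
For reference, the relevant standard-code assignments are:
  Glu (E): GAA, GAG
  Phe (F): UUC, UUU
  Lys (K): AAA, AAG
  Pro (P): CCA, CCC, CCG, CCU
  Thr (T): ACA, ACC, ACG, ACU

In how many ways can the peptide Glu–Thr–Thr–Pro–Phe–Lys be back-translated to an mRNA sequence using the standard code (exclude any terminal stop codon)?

Glu: 2 codons.
Thr: 4 codons.
Thr: 4 codons.
Pro: 4 codons.
Phe: 2 codons.
Lys: 2 codons.
2 × 4 × 4 × 4 × 2 × 2 = 512.

512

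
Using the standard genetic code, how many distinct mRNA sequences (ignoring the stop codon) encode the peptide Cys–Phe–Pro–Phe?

32

Cys: 2 codons.
Phe: 2 codons.
Pro: 4 codons.
Phe: 2 codons.
2 × 2 × 4 × 2 = 32.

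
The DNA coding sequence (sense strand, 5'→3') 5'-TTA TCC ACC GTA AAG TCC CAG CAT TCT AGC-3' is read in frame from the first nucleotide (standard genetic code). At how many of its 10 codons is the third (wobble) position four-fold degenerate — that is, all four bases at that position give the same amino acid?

5

Codon 1 TTA (Leu): third position 2-fold.
Codon 2 TCC (Ser): third position 4-fold.
Codon 3 ACC (Thr): third position 4-fold.
Codon 4 GTA (Val): third position 4-fold.
Codon 5 AAG (Lys): third position 2-fold.
Codon 6 TCC (Ser): third position 4-fold.
Codon 7 CAG (Gln): third position 2-fold.
Codon 8 CAT (His): third position 2-fold.
Codon 9 TCT (Ser): third position 4-fold.
Codon 10 AGC (Ser): third position 2-fold.
Four-fold degenerate third positions: 5.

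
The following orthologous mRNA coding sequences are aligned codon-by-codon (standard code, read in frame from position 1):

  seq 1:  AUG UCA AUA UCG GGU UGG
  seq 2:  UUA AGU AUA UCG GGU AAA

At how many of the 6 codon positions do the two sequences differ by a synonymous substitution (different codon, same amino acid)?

1

Codon 1: AUG Met / UUA Leu — nonsynonymous.
Codon 2: UCA Ser / AGU Ser — synonymous.
Codon 3: AUA Ile / AUA Ile — identical.
Codon 4: UCG Ser / UCG Ser — identical.
Codon 5: GGU Gly / GGU Gly — identical.
Codon 6: UGG Trp / AAA Lys — nonsynonymous.
Synonymous differences: 1.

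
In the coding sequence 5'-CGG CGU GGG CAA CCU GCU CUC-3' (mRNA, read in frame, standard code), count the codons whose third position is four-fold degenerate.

Codon 1 CGG (Arg): third position 4-fold.
Codon 2 CGU (Arg): third position 4-fold.
Codon 3 GGG (Gly): third position 4-fold.
Codon 4 CAA (Gln): third position 2-fold.
Codon 5 CCU (Pro): third position 4-fold.
Codon 6 GCU (Ala): third position 4-fold.
Codon 7 CUC (Leu): third position 4-fold.
Four-fold degenerate third positions: 6.

6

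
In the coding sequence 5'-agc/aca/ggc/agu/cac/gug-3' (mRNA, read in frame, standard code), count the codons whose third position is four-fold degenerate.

Codon 1 AGC (Ser): third position 2-fold.
Codon 2 ACA (Thr): third position 4-fold.
Codon 3 GGC (Gly): third position 4-fold.
Codon 4 AGU (Ser): third position 2-fold.
Codon 5 CAC (His): third position 2-fold.
Codon 6 GUG (Val): third position 4-fold.
Four-fold degenerate third positions: 3.

3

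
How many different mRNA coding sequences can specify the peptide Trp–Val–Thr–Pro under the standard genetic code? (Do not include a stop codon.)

64

Trp: 1 codon.
Val: 4 codons.
Thr: 4 codons.
Pro: 4 codons.
1 × 4 × 4 × 4 = 64.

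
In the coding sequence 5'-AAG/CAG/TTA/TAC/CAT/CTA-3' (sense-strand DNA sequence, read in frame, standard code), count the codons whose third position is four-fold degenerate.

Codon 1 AAG (Lys): third position 2-fold.
Codon 2 CAG (Gln): third position 2-fold.
Codon 3 TTA (Leu): third position 2-fold.
Codon 4 TAC (Tyr): third position 2-fold.
Codon 5 CAT (His): third position 2-fold.
Codon 6 CTA (Leu): third position 4-fold.
Four-fold degenerate third positions: 1.

1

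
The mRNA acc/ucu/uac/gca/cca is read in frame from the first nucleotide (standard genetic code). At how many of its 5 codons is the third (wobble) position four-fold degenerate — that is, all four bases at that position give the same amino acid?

Codon 1 ACC (Thr): third position 4-fold.
Codon 2 UCU (Ser): third position 4-fold.
Codon 3 UAC (Tyr): third position 2-fold.
Codon 4 GCA (Ala): third position 4-fold.
Codon 5 CCA (Pro): third position 4-fold.
Four-fold degenerate third positions: 4.

4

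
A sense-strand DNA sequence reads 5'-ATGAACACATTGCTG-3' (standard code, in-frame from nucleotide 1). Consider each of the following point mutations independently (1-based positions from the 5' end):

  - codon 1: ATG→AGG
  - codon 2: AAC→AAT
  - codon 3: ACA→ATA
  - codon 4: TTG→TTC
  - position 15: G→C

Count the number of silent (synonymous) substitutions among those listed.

2

Codon 1: ATG (Met) → AGG (Arg) — missense.
Codon 2: AAC (Asn) → AAT (Asn) — synonymous.
Codon 3: ACA (Thr) → ATA (Ile) — missense.
Codon 4: TTG (Leu) → TTC (Phe) — missense.
Codon 5: CTG (Leu) → CTC (Leu) — synonymous.
Synonymous: 2 of 5.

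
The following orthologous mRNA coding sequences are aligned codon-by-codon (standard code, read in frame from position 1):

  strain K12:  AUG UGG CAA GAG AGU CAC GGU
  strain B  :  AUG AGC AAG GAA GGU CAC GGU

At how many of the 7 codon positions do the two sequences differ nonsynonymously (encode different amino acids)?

Codon 1: AUG Met / AUG Met — identical.
Codon 2: UGG Trp / AGC Ser — nonsynonymous.
Codon 3: CAA Gln / AAG Lys — nonsynonymous.
Codon 4: GAG Glu / GAA Glu — synonymous.
Codon 5: AGU Ser / GGU Gly — nonsynonymous.
Codon 6: CAC His / CAC His — identical.
Codon 7: GGU Gly / GGU Gly — identical.
Nonsynonymous differences: 3.

3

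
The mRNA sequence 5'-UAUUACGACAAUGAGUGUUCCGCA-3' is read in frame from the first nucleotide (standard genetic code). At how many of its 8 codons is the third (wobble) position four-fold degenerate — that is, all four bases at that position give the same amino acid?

2

Codon 1 UAU (Tyr): third position 2-fold.
Codon 2 UAC (Tyr): third position 2-fold.
Codon 3 GAC (Asp): third position 2-fold.
Codon 4 AAU (Asn): third position 2-fold.
Codon 5 GAG (Glu): third position 2-fold.
Codon 6 UGU (Cys): third position 2-fold.
Codon 7 UCC (Ser): third position 4-fold.
Codon 8 GCA (Ala): third position 4-fold.
Four-fold degenerate third positions: 2.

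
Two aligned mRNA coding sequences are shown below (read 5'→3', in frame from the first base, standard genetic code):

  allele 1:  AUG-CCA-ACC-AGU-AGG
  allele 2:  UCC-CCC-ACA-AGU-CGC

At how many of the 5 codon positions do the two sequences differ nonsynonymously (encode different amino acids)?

Codon 1: AUG Met / UCC Ser — nonsynonymous.
Codon 2: CCA Pro / CCC Pro — synonymous.
Codon 3: ACC Thr / ACA Thr — synonymous.
Codon 4: AGU Ser / AGU Ser — identical.
Codon 5: AGG Arg / CGC Arg — synonymous.
Nonsynonymous differences: 1.

1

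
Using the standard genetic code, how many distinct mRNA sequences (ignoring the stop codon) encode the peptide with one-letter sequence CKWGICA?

384

Cys: 2 codons.
Lys: 2 codons.
Trp: 1 codon.
Gly: 4 codons.
Ile: 3 codons.
Cys: 2 codons.
Ala: 4 codons.
2 × 2 × 1 × 4 × 3 × 2 × 4 = 384.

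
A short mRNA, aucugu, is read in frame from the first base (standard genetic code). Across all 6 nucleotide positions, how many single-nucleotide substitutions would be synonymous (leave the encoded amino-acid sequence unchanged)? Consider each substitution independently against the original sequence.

Codon 1 (AUC, Ile): 2 synonymous substitutions.
Codon 2 (UGU, Cys): 1 synonymous substitution.
Total: 2 + 1 = 3.

3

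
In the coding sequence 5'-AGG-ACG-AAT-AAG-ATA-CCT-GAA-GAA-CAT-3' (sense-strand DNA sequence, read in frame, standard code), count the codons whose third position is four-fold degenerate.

2

Codon 1 AGG (Arg): third position 2-fold.
Codon 2 ACG (Thr): third position 4-fold.
Codon 3 AAT (Asn): third position 2-fold.
Codon 4 AAG (Lys): third position 2-fold.
Codon 5 ATA (Ile): third position 3-fold.
Codon 6 CCT (Pro): third position 4-fold.
Codon 7 GAA (Glu): third position 2-fold.
Codon 8 GAA (Glu): third position 2-fold.
Codon 9 CAT (His): third position 2-fold.
Four-fold degenerate third positions: 2.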